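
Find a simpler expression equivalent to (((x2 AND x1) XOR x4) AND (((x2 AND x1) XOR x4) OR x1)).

By absorption (E AND (E OR v) = E):
= ((x2 AND x1) XOR x4)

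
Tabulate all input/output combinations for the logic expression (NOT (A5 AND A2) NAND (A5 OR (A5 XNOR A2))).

A5 | A2 | Output
----------------
0 | 0 | 0
0 | 1 | 1
1 | 0 | 0
1 | 1 | 1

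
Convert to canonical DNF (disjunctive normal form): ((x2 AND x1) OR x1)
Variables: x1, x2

(x1 AND NOT x2) OR (x1 AND x2)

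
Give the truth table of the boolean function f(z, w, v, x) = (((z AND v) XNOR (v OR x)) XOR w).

z | w | v | x | Output
----------------------
0 | 0 | 0 | 0 | 1
0 | 0 | 0 | 1 | 0
0 | 0 | 1 | 0 | 0
0 | 0 | 1 | 1 | 0
0 | 1 | 0 | 0 | 0
0 | 1 | 0 | 1 | 1
0 | 1 | 1 | 0 | 1
0 | 1 | 1 | 1 | 1
1 | 0 | 0 | 0 | 1
1 | 0 | 0 | 1 | 0
1 | 0 | 1 | 0 | 1
1 | 0 | 1 | 1 | 1
1 | 1 | 0 | 0 | 0
1 | 1 | 0 | 1 | 1
1 | 1 | 1 | 0 | 0
1 | 1 | 1 | 1 | 0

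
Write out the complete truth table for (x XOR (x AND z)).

z | x | Output
--------------
0 | 0 | 0
0 | 1 | 1
1 | 0 | 0
1 | 1 | 0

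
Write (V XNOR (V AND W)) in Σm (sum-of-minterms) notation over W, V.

Σm(0, 2, 3) = (NOT W AND NOT V) OR (W AND NOT V) OR (W AND V)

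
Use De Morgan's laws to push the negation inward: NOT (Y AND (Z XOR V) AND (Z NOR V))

NOT Y OR NOT (Z XOR V) OR NOT (Z NOR V)
De Morgan's: NOT(AND of terms) = OR of negations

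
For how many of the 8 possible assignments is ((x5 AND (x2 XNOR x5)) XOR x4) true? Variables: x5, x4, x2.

Satisfying assignments: (0,1,0), (0,1,1), (1,0,1), (1,1,0)
Count: 4 out of 8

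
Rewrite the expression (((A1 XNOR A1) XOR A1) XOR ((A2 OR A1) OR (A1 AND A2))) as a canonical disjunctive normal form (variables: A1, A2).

(NOT A1 AND NOT A2) OR (A1 AND NOT A2) OR (A1 AND A2)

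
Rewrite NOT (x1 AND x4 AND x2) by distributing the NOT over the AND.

NOT x1 OR NOT x4 OR NOT x2
De Morgan's: NOT(AND of terms) = OR of negations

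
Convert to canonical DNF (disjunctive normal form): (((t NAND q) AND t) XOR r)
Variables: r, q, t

(NOT r AND NOT q AND t) OR (r AND NOT q AND NOT t) OR (r AND q AND NOT t) OR (r AND q AND t)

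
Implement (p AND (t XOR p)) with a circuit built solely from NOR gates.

((p NOR p) NOR (((((t NOR p) NOR (t NOR p)) NOR ((t NOR p) NOR (t NOR p))) NOR ((((t NOR t) NOR (p NOR p)) NOR ((t NOR t) NOR (p NOR p))) NOR (((t NOR t) NOR (p NOR p)) NOR ((t NOR t) NOR (p NOR p))))) NOR ((((t NOR p) NOR (t NOR p)) NOR ((t NOR p) NOR (t NOR p))) NOR ((((t NOR t) NOR (p NOR p)) NOR ((t NOR t) NOR (p NOR p))) NOR (((t NOR t) NOR (p NOR p)) NOR ((t NOR t) NOR (p NOR p)))))))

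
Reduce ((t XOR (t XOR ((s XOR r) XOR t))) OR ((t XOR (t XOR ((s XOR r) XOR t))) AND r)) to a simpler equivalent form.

By absorption (E OR (E AND v) = E) then XOR self-cancellation ((E XOR v) XOR v = E):
= ((s XOR r) XOR t)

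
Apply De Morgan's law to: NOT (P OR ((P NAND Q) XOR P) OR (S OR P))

NOT P AND NOT ((P NAND Q) XOR P) AND NOT (S OR P)
De Morgan's: NOT(OR of terms) = AND of negations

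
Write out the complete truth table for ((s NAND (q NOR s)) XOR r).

r | q | s | Output
------------------
0 | 0 | 0 | 1
0 | 0 | 1 | 1
0 | 1 | 0 | 1
0 | 1 | 1 | 1
1 | 0 | 0 | 0
1 | 0 | 1 | 0
1 | 1 | 0 | 0
1 | 1 | 1 | 0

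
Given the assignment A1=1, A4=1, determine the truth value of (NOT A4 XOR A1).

Substituting: (NOT 1 XOR 1)
= 1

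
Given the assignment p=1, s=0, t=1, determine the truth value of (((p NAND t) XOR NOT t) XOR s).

Substituting: (((1 NAND 1) XOR NOT 1) XOR 0)
= 0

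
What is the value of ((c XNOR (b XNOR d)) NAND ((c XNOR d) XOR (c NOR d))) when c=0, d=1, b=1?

Substituting: ((0 XNOR (1 XNOR 1)) NAND ((0 XNOR 1) XOR (0 NOR 1)))
= 1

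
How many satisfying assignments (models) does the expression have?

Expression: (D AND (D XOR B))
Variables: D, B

Satisfying assignments: (1,0)
Count: 1 out of 4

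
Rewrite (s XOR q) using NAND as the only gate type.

((s NAND (s NAND q)) NAND (q NAND (s NAND q)))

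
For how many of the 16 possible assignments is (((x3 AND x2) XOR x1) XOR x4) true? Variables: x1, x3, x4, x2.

Satisfying assignments: (0,0,1,0), (0,0,1,1), (0,1,0,1), (0,1,1,0), (1,0,0,0), (1,0,0,1), (1,1,0,0), (1,1,1,1)
Count: 8 out of 16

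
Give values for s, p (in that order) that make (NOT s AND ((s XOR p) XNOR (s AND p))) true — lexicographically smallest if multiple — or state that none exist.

s=0, p=0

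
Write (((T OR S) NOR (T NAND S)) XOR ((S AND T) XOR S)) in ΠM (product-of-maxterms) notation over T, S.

ΠM(0, 2, 3) = (T OR S) AND (NOT T OR S) AND (NOT T OR NOT S)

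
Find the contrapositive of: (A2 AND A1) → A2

Contrapositive: NOT A2 → NOT (A2 AND A1)
Note: A statement and its contrapositive are logically equivalent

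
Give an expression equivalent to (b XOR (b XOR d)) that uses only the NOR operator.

((((b NOR ((((b NOR d) NOR (b NOR d)) NOR ((b NOR d) NOR (b NOR d))) NOR ((((b NOR b) NOR (d NOR d)) NOR ((b NOR b) NOR (d NOR d))) NOR (((b NOR b) NOR (d NOR d)) NOR ((b NOR b) NOR (d NOR d)))))) NOR (b NOR ((((b NOR d) NOR (b NOR d)) NOR ((b NOR d) NOR (b NOR d))) NOR ((((b NOR b) NOR (d NOR d)) NOR ((b NOR b) NOR (d NOR d))) NOR (((b NOR b) NOR (d NOR d)) NOR ((b NOR b) NOR (d NOR d))))))) NOR ((b NOR ((((b NOR d) NOR (b NOR d)) NOR ((b NOR d) NOR (b NOR d))) NOR ((((b NOR b) NOR (d NOR d)) NOR ((b NOR b) NOR (d NOR d))) NOR (((b NOR b) NOR (d NOR d)) NOR ((b NOR b) NOR (d NOR d)))))) NOR (b NOR ((((b NOR d) NOR (b NOR d)) NOR ((b NOR d) NOR (b NOR d))) NOR ((((b NOR b) NOR (d NOR d)) NOR ((b NOR b) NOR (d NOR d))) NOR (((b NOR b) NOR (d NOR d)) NOR ((b NOR b) NOR (d NOR d)))))))) NOR ((((b NOR b) NOR (((((b NOR d) NOR (b NOR d)) NOR ((b NOR d) NOR (b NOR d))) NOR ((((b NOR b) NOR (d NOR d)) NOR ((b NOR b) NOR (d NOR d))) NOR (((b NOR b) NOR (d NOR d)) NOR ((b NOR b) NOR (d NOR d))))) NOR ((((b NOR d) NOR (b NOR d)) NOR ((b NOR d) NOR (b NOR d))) NOR ((((b NOR b) NOR (d NOR d)) NOR ((b NOR b) NOR (d NOR d))) NOR (((b NOR b) NOR (d NOR d)) NOR ((b NOR b) NOR (d NOR d))))))) NOR ((b NOR b) NOR (((((b NOR d) NOR (b NOR d)) NOR ((b NOR d) NOR (b NOR d))) NOR ((((b NOR b) NOR (d NOR d)) NOR ((b NOR b) NOR (d NOR d))) NOR (((b NOR b) NOR (d NOR d)) NOR ((b NOR b) NOR (d NOR d))))) NOR ((((b NOR d) NOR (b NOR d)) NOR ((b NOR d) NOR (b NOR d))) NOR ((((b NOR b) NOR (d NOR d)) NOR ((b NOR b) NOR (d NOR d))) NOR (((b NOR b) NOR (d NOR d)) NOR ((b NOR b) NOR (d NOR d)))))))) NOR (((b NOR b) NOR (((((b NOR d) NOR (b NOR d)) NOR ((b NOR d) NOR (b NOR d))) NOR ((((b NOR b) NOR (d NOR d)) NOR ((b NOR b) NOR (d NOR d))) NOR (((b NOR b) NOR (d NOR d)) NOR ((b NOR b) NOR (d NOR d))))) NOR ((((b NOR d) NOR (b NOR d)) NOR ((b NOR d) NOR (b NOR d))) NOR ((((b NOR b) NOR (d NOR d)) NOR ((b NOR b) NOR (d NOR d))) NOR (((b NOR b) NOR (d NOR d)) NOR ((b NOR b) NOR (d NOR d))))))) NOR ((b NOR b) NOR (((((b NOR d) NOR (b NOR d)) NOR ((b NOR d) NOR (b NOR d))) NOR ((((b NOR b) NOR (d NOR d)) NOR ((b NOR b) NOR (d NOR d))) NOR (((b NOR b) NOR (d NOR d)) NOR ((b NOR b) NOR (d NOR d))))) NOR ((((b NOR d) NOR (b NOR d)) NOR ((b NOR d) NOR (b NOR d))) NOR ((((b NOR b) NOR (d NOR d)) NOR ((b NOR b) NOR (d NOR d))) NOR (((b NOR b) NOR (d NOR d)) NOR ((b NOR b) NOR (d NOR d))))))))))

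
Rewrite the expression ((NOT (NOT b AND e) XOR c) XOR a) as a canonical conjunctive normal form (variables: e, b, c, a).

(e OR b OR c OR NOT a) AND (e OR b OR NOT c OR a) AND (e OR NOT b OR c OR NOT a) AND (e OR NOT b OR NOT c OR a) AND (NOT e OR b OR c OR a) AND (NOT e OR b OR NOT c OR NOT a) AND (NOT e OR NOT b OR c OR NOT a) AND (NOT e OR NOT b OR NOT c OR a)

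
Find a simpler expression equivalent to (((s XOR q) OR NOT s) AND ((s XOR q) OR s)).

By distribution ((E OR v) AND (E OR NOT v) = E):
= (s XOR q)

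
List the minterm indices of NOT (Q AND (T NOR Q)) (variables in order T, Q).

Σm(0, 1, 2, 3) = (NOT T AND NOT Q) OR (NOT T AND Q) OR (T AND NOT Q) OR (T AND Q)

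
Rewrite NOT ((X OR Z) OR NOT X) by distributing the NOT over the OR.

NOT (X OR Z) AND X
De Morgan's: NOT(OR of terms) = AND of negations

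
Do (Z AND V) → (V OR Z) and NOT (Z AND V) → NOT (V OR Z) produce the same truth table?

No, Inverse is not equivalent to original (counterexample: Z=0, V=1)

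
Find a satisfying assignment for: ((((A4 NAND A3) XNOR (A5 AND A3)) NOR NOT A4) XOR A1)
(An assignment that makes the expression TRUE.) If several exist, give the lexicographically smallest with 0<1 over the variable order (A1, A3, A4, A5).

A1=0, A3=0, A4=1, A5=0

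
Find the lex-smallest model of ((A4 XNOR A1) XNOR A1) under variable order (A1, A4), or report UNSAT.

A1=0, A4=1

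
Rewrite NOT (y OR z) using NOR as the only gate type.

(((y NOR z) NOR (y NOR z)) NOR ((y NOR z) NOR (y NOR z)))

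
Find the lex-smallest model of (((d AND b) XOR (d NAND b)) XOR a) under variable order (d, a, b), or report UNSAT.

d=0, a=0, b=0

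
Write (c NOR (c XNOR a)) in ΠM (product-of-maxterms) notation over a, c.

ΠM(0, 1, 3) = (a OR c) AND (a OR NOT c) AND (NOT a OR NOT c)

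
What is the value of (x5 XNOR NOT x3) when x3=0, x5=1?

Substituting: (1 XNOR NOT 0)
= 1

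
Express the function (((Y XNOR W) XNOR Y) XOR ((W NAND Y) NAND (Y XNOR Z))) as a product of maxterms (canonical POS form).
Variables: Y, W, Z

ΠM(0, 3, 5, 6, 7) = (Y OR W OR Z) AND (Y OR NOT W OR NOT Z) AND (NOT Y OR W OR NOT Z) AND (NOT Y OR NOT W OR Z) AND (NOT Y OR NOT W OR NOT Z)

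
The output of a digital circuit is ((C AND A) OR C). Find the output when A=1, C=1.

Substituting: ((1 AND 1) OR 1)
= 1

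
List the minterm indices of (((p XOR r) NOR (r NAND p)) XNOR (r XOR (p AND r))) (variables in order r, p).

Σm(0, 1) = (NOT r AND NOT p) OR (NOT r AND p)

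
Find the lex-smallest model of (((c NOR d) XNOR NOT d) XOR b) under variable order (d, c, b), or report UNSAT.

d=0, c=0, b=0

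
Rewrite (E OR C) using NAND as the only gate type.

((E NAND E) NAND (C NAND C))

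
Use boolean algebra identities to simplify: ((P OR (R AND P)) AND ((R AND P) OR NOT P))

By distribution ((E OR v) AND (E OR NOT v) = E):
= (R AND P)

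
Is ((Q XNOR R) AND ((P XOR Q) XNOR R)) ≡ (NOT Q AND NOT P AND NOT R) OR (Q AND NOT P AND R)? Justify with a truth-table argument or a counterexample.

Yes, they are equivalent — the two output columns agree on all 8 assignments:
Q | P | R | Expression 1 | Expression 2
---------------------------------------
0 | 0 | 0 | 1 | 1
0 | 0 | 1 | 0 | 0
0 | 1 | 0 | 0 | 0
0 | 1 | 1 | 0 | 0
1 | 0 | 0 | 0 | 0
1 | 0 | 1 | 1 | 1
1 | 1 | 0 | 0 | 0
1 | 1 | 1 | 0 | 0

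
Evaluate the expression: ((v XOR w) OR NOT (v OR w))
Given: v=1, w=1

Substituting: ((1 XOR 1) OR NOT (1 OR 1))
= 0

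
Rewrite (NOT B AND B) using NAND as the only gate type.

(((B NAND B) NAND B) NAND ((B NAND B) NAND B))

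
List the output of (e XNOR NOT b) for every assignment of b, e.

b | e | Output
--------------
0 | 0 | 0
0 | 1 | 1
1 | 0 | 1
1 | 1 | 0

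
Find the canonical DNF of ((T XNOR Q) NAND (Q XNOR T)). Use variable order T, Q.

(NOT T AND Q) OR (T AND NOT Q)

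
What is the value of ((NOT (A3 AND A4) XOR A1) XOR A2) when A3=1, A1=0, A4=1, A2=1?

Substituting: ((NOT (1 AND 1) XOR 0) XOR 1)
= 1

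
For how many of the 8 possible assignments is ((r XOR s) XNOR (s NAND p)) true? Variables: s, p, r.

Satisfying assignments: (0,0,1), (0,1,1), (1,0,0), (1,1,1)
Count: 4 out of 8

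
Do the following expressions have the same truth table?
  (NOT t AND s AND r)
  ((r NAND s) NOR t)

Yes, they are equivalent — the two output columns agree on all 8 assignments:
t | s | r | Expression 1 | Expression 2
---------------------------------------
0 | 0 | 0 | 0 | 0
0 | 0 | 1 | 0 | 0
0 | 1 | 0 | 0 | 0
0 | 1 | 1 | 1 | 1
1 | 0 | 0 | 0 | 0
1 | 0 | 1 | 0 | 0
1 | 1 | 0 | 0 | 0
1 | 1 | 1 | 0 | 0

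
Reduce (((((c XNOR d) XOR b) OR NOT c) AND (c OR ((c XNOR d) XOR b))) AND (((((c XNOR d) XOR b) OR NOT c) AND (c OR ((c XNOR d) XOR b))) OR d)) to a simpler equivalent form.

By absorption (E AND (E OR v) = E) then distribution ((E OR v) AND (E OR NOT v) = E):
= ((c XNOR d) XOR b)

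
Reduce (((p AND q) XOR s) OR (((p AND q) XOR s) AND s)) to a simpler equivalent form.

By absorption (E OR (E AND v) = E):
= ((p AND q) XOR s)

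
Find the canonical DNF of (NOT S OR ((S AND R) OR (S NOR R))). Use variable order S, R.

(NOT S AND NOT R) OR (NOT S AND R) OR (S AND R)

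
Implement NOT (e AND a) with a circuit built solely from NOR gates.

(((e NOR e) NOR (a NOR a)) NOR ((e NOR e) NOR (a NOR a)))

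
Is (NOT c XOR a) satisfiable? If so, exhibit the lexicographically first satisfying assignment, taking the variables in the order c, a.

c=0, a=0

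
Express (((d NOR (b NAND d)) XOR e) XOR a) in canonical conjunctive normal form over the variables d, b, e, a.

(d OR b OR e OR a) AND (d OR b OR NOT e OR NOT a) AND (d OR NOT b OR e OR a) AND (d OR NOT b OR NOT e OR NOT a) AND (NOT d OR b OR e OR a) AND (NOT d OR b OR NOT e OR NOT a) AND (NOT d OR NOT b OR e OR a) AND (NOT d OR NOT b OR NOT e OR NOT a)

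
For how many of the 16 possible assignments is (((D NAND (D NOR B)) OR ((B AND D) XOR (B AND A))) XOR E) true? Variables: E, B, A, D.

Satisfying assignments: (0,0,0,0), (0,0,0,1), (0,0,1,0), (0,0,1,1), (0,1,0,0), (0,1,0,1), (0,1,1,0), (0,1,1,1)
Count: 8 out of 16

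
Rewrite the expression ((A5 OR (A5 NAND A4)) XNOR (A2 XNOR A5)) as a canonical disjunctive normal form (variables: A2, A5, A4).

(NOT A2 AND NOT A5 AND NOT A4) OR (NOT A2 AND NOT A5 AND A4) OR (A2 AND A5 AND NOT A4) OR (A2 AND A5 AND A4)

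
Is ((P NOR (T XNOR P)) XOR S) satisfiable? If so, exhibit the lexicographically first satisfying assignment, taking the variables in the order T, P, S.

T=0, P=0, S=1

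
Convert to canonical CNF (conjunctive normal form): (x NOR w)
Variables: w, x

(w OR NOT x) AND (NOT w OR x) AND (NOT w OR NOT x)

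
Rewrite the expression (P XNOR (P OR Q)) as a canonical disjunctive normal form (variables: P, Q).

(NOT P AND NOT Q) OR (P AND NOT Q) OR (P AND Q)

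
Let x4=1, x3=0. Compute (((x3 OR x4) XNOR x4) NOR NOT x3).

Substituting: (((0 OR 1) XNOR 1) NOR NOT 0)
= 0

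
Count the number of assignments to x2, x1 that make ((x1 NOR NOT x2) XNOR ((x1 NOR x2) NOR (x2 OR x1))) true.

Satisfying assignments: (0,0), (0,1), (1,1)
Count: 3 out of 4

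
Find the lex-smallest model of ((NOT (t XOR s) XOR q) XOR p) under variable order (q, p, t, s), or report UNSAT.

q=0, p=0, t=0, s=0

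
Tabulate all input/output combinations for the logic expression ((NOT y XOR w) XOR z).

y | w | z | Output
------------------
0 | 0 | 0 | 1
0 | 0 | 1 | 0
0 | 1 | 0 | 0
0 | 1 | 1 | 1
1 | 0 | 0 | 0
1 | 0 | 1 | 1
1 | 1 | 0 | 1
1 | 1 | 1 | 0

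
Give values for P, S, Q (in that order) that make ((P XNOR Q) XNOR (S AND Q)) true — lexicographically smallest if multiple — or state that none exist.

P=0, S=0, Q=1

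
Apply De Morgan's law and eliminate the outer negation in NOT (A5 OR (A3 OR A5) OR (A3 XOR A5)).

NOT A5 AND NOT (A3 OR A5) AND NOT (A3 XOR A5)
De Morgan's: NOT(OR of terms) = AND of negations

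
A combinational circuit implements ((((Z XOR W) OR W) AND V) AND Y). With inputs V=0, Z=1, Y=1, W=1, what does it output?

Substituting: ((((1 XOR 1) OR 1) AND 0) AND 1)
= 0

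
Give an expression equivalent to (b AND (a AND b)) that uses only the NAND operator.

((b NAND ((a NAND b) NAND (a NAND b))) NAND (b NAND ((a NAND b) NAND (a NAND b))))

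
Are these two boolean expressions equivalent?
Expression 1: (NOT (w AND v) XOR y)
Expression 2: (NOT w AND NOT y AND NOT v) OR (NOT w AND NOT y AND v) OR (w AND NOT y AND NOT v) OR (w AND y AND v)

Yes, they are equivalent — the two output columns agree on all 8 assignments:
w | y | v | Expression 1 | Expression 2
---------------------------------------
0 | 0 | 0 | 1 | 1
0 | 0 | 1 | 1 | 1
0 | 1 | 0 | 0 | 0
0 | 1 | 1 | 0 | 0
1 | 0 | 0 | 1 | 1
1 | 0 | 1 | 0 | 0
1 | 1 | 0 | 0 | 0
1 | 1 | 1 | 1 | 1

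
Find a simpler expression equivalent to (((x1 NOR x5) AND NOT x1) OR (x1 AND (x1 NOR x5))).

By distribution ((E AND v) OR (E AND NOT v) = E):
= (x1 NOR x5)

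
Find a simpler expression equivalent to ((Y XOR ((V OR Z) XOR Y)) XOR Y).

By XOR self-cancellation ((E XOR v) XOR v = E):
= ((V OR Z) XOR Y)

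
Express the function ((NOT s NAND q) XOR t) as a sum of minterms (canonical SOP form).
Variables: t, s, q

Σm(0, 2, 3, 5) = (NOT t AND NOT s AND NOT q) OR (NOT t AND s AND NOT q) OR (NOT t AND s AND q) OR (t AND NOT s AND q)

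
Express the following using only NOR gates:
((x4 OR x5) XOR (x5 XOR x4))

((((((x4 NOR x5) NOR (x4 NOR x5)) NOR ((((x5 NOR x4) NOR (x5 NOR x4)) NOR ((x5 NOR x4) NOR (x5 NOR x4))) NOR ((((x5 NOR x5) NOR (x4 NOR x4)) NOR ((x5 NOR x5) NOR (x4 NOR x4))) NOR (((x5 NOR x5) NOR (x4 NOR x4)) NOR ((x5 NOR x5) NOR (x4 NOR x4)))))) NOR (((x4 NOR x5) NOR (x4 NOR x5)) NOR ((((x5 NOR x4) NOR (x5 NOR x4)) NOR ((x5 NOR x4) NOR (x5 NOR x4))) NOR ((((x5 NOR x5) NOR (x4 NOR x4)) NOR ((x5 NOR x5) NOR (x4 NOR x4))) NOR (((x5 NOR x5) NOR (x4 NOR x4)) NOR ((x5 NOR x5) NOR (x4 NOR x4))))))) NOR ((((x4 NOR x5) NOR (x4 NOR x5)) NOR ((((x5 NOR x4) NOR (x5 NOR x4)) NOR ((x5 NOR x4) NOR (x5 NOR x4))) NOR ((((x5 NOR x5) NOR (x4 NOR x4)) NOR ((x5 NOR x5) NOR (x4 NOR x4))) NOR (((x5 NOR x5) NOR (x4 NOR x4)) NOR ((x5 NOR x5) NOR (x4 NOR x4)))))) NOR (((x4 NOR x5) NOR (x4 NOR x5)) NOR ((((x5 NOR x4) NOR (x5 NOR x4)) NOR ((x5 NOR x4) NOR (x5 NOR x4))) NOR ((((x5 NOR x5) NOR (x4 NOR x4)) NOR ((x5 NOR x5) NOR (x4 NOR x4))) NOR (((x5 NOR x5) NOR (x4 NOR x4)) NOR ((x5 NOR x5) NOR (x4 NOR x4)))))))) NOR ((((((x4 NOR x5) NOR (x4 NOR x5)) NOR ((x4 NOR x5) NOR (x4 NOR x5))) NOR (((((x5 NOR x4) NOR (x5 NOR x4)) NOR ((x5 NOR x4) NOR (x5 NOR x4))) NOR ((((x5 NOR x5) NOR (x4 NOR x4)) NOR ((x5 NOR x5) NOR (x4 NOR x4))) NOR (((x5 NOR x5) NOR (x4 NOR x4)) NOR ((x5 NOR x5) NOR (x4 NOR x4))))) NOR ((((x5 NOR x4) NOR (x5 NOR x4)) NOR ((x5 NOR x4) NOR (x5 NOR x4))) NOR ((((x5 NOR x5) NOR (x4 NOR x4)) NOR ((x5 NOR x5) NOR (x4 NOR x4))) NOR (((x5 NOR x5) NOR (x4 NOR x4)) NOR ((x5 NOR x5) NOR (x4 NOR x4))))))) NOR ((((x4 NOR x5) NOR (x4 NOR x5)) NOR ((x4 NOR x5) NOR (x4 NOR x5))) NOR (((((x5 NOR x4) NOR (x5 NOR x4)) NOR ((x5 NOR x4) NOR (x5 NOR x4))) NOR ((((x5 NOR x5) NOR (x4 NOR x4)) NOR ((x5 NOR x5) NOR (x4 NOR x4))) NOR (((x5 NOR x5) NOR (x4 NOR x4)) NOR ((x5 NOR x5) NOR (x4 NOR x4))))) NOR ((((x5 NOR x4) NOR (x5 NOR x4)) NOR ((x5 NOR x4) NOR (x5 NOR x4))) NOR ((((x5 NOR x5) NOR (x4 NOR x4)) NOR ((x5 NOR x5) NOR (x4 NOR x4))) NOR (((x5 NOR x5) NOR (x4 NOR x4)) NOR ((x5 NOR x5) NOR (x4 NOR x4)))))))) NOR (((((x4 NOR x5) NOR (x4 NOR x5)) NOR ((x4 NOR x5) NOR (x4 NOR x5))) NOR (((((x5 NOR x4) NOR (x5 NOR x4)) NOR ((x5 NOR x4) NOR (x5 NOR x4))) NOR ((((x5 NOR x5) NOR (x4 NOR x4)) NOR ((x5 NOR x5) NOR (x4 NOR x4))) NOR (((x5 NOR x5) NOR (x4 NOR x4)) NOR ((x5 NOR x5) NOR (x4 NOR x4))))) NOR ((((x5 NOR x4) NOR (x5 NOR x4)) NOR ((x5 NOR x4) NOR (x5 NOR x4))) NOR ((((x5 NOR x5) NOR (x4 NOR x4)) NOR ((x5 NOR x5) NOR (x4 NOR x4))) NOR (((x5 NOR x5) NOR (x4 NOR x4)) NOR ((x5 NOR x5) NOR (x4 NOR x4))))))) NOR ((((x4 NOR x5) NOR (x4 NOR x5)) NOR ((x4 NOR x5) NOR (x4 NOR x5))) NOR (((((x5 NOR x4) NOR (x5 NOR x4)) NOR ((x5 NOR x4) NOR (x5 NOR x4))) NOR ((((x5 NOR x5) NOR (x4 NOR x4)) NOR ((x5 NOR x5) NOR (x4 NOR x4))) NOR (((x5 NOR x5) NOR (x4 NOR x4)) NOR ((x5 NOR x5) NOR (x4 NOR x4))))) NOR ((((x5 NOR x4) NOR (x5 NOR x4)) NOR ((x5 NOR x4) NOR (x5 NOR x4))) NOR ((((x5 NOR x5) NOR (x4 NOR x4)) NOR ((x5 NOR x5) NOR (x4 NOR x4))) NOR (((x5 NOR x5) NOR (x4 NOR x4)) NOR ((x5 NOR x5) NOR (x4 NOR x4))))))))))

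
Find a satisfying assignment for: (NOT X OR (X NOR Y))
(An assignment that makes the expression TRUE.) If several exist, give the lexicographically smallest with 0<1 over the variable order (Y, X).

Y=0, X=0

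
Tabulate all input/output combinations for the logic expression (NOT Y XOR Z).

Y | Z | Output
--------------
0 | 0 | 1
0 | 1 | 0
1 | 0 | 0
1 | 1 | 1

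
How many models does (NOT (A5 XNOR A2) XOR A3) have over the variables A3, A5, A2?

Satisfying assignments: (0,0,1), (0,1,0), (1,0,0), (1,1,1)
Count: 4 out of 8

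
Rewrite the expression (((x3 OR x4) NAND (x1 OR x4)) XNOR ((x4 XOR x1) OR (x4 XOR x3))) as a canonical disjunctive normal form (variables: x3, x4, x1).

(NOT x3 AND NOT x4 AND x1) OR (x3 AND NOT x4 AND NOT x1) OR (x3 AND x4 AND x1)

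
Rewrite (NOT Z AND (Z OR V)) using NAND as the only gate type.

(((Z NAND Z) NAND ((Z NAND Z) NAND (V NAND V))) NAND ((Z NAND Z) NAND ((Z NAND Z) NAND (V NAND V))))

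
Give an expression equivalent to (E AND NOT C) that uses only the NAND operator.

((E NAND (C NAND C)) NAND (E NAND (C NAND C)))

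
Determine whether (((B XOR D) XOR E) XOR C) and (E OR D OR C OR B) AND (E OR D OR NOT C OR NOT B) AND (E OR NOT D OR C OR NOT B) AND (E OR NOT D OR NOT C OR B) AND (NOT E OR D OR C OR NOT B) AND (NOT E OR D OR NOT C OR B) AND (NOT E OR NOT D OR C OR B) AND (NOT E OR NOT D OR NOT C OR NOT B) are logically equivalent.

Yes, they are equivalent — the two output columns agree on all 16 assignments:
E | D | C | B | Expression 1 | Expression 2
-------------------------------------------
0 | 0 | 0 | 0 | 0 | 0
0 | 0 | 0 | 1 | 1 | 1
0 | 0 | 1 | 0 | 1 | 1
0 | 0 | 1 | 1 | 0 | 0
0 | 1 | 0 | 0 | 1 | 1
0 | 1 | 0 | 1 | 0 | 0
0 | 1 | 1 | 0 | 0 | 0
0 | 1 | 1 | 1 | 1 | 1
1 | 0 | 0 | 0 | 1 | 1
1 | 0 | 0 | 1 | 0 | 0
1 | 0 | 1 | 0 | 0 | 0
1 | 0 | 1 | 1 | 1 | 1
1 | 1 | 0 | 0 | 0 | 0
1 | 1 | 0 | 1 | 1 | 1
1 | 1 | 1 | 0 | 1 | 1
1 | 1 | 1 | 1 | 0 | 0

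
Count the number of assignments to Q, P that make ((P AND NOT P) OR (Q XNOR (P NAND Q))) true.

Satisfying assignments: (1,0)
Count: 1 out of 4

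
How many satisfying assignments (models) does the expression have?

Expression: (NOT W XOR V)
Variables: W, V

Satisfying assignments: (0,0), (1,1)
Count: 2 out of 4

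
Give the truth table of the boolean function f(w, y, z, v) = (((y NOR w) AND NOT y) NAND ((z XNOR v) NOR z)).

w | y | z | v | Output
----------------------
0 | 0 | 0 | 0 | 1
0 | 0 | 0 | 1 | 0
0 | 0 | 1 | 0 | 1
0 | 0 | 1 | 1 | 1
0 | 1 | 0 | 0 | 1
0 | 1 | 0 | 1 | 1
0 | 1 | 1 | 0 | 1
0 | 1 | 1 | 1 | 1
1 | 0 | 0 | 0 | 1
1 | 0 | 0 | 1 | 1
1 | 0 | 1 | 0 | 1
1 | 0 | 1 | 1 | 1
1 | 1 | 0 | 0 | 1
1 | 1 | 0 | 1 | 1
1 | 1 | 1 | 0 | 1
1 | 1 | 1 | 1 | 1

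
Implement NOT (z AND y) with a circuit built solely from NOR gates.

(((z NOR z) NOR (y NOR y)) NOR ((z NOR z) NOR (y NOR y)))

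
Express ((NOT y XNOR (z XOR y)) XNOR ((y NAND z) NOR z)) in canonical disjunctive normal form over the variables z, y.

(NOT z AND NOT y) OR (NOT z AND y)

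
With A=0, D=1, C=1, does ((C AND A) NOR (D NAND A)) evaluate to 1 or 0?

Substituting: ((1 AND 0) NOR (1 NAND 0))
= 0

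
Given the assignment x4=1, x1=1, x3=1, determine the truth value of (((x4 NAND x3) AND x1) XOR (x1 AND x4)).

Substituting: (((1 NAND 1) AND 1) XOR (1 AND 1))
= 1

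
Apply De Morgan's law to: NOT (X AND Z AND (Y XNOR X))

NOT X OR NOT Z OR NOT (Y XNOR X)
De Morgan's: NOT(AND of terms) = OR of negations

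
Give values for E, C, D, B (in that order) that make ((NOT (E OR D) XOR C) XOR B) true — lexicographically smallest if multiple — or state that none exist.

E=0, C=0, D=0, B=0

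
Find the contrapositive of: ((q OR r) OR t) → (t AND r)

Contrapositive: NOT (t AND r) → NOT ((q OR r) OR t)
Note: A statement and its contrapositive are logically equivalent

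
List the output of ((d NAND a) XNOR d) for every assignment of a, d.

a | d | Output
--------------
0 | 0 | 0
0 | 1 | 1
1 | 0 | 0
1 | 1 | 0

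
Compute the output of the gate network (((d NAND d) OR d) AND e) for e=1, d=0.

Substituting: (((0 NAND 0) OR 0) AND 1)
= 1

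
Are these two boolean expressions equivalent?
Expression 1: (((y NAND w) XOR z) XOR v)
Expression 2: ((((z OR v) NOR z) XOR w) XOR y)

No. Counterexample: with z=0, w=0, y=1, v=0, Expression 1 = 1 but Expression 2 = 0.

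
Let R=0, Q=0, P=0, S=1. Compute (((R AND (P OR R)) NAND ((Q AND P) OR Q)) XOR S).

Substituting: (((0 AND (0 OR 0)) NAND ((0 AND 0) OR 0)) XOR 1)
= 0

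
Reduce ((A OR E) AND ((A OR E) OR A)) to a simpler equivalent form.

By absorption (E AND (E OR v) = E):
= (A OR E)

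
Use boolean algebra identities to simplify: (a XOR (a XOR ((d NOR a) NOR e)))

By XOR self-cancellation ((E XOR v) XOR v = E):
= ((d NOR a) NOR e)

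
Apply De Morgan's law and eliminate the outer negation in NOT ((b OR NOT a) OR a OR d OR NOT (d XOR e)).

NOT (b OR NOT a) AND NOT a AND NOT d AND (d XOR e)
De Morgan's: NOT(OR of terms) = AND of negations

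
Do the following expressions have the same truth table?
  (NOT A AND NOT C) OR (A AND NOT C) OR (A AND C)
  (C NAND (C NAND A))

Yes, they are equivalent — the two output columns agree on all 4 assignments:
A | C | Expression 1 | Expression 2
-----------------------------------
0 | 0 | 1 | 1
0 | 1 | 0 | 0
1 | 0 | 1 | 1
1 | 1 | 1 | 1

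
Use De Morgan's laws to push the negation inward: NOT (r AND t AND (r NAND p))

NOT r OR NOT t OR NOT (r NAND p)
De Morgan's: NOT(AND of terms) = OR of negations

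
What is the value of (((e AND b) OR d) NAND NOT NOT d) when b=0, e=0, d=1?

Substituting: (((0 AND 0) OR 1) NAND NOT NOT 1)
= 0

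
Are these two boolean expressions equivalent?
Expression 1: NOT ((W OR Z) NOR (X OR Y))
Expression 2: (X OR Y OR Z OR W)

Yes, they are equivalent — the two output columns agree on all 16 assignments:
X | Y | Z | W | Expression 1 | Expression 2
-------------------------------------------
0 | 0 | 0 | 0 | 0 | 0
0 | 0 | 0 | 1 | 1 | 1
0 | 0 | 1 | 0 | 1 | 1
0 | 0 | 1 | 1 | 1 | 1
0 | 1 | 0 | 0 | 1 | 1
0 | 1 | 0 | 1 | 1 | 1
0 | 1 | 1 | 0 | 1 | 1
0 | 1 | 1 | 1 | 1 | 1
1 | 0 | 0 | 0 | 1 | 1
1 | 0 | 0 | 1 | 1 | 1
1 | 0 | 1 | 0 | 1 | 1
1 | 0 | 1 | 1 | 1 | 1
1 | 1 | 0 | 0 | 1 | 1
1 | 1 | 0 | 1 | 1 | 1
1 | 1 | 1 | 0 | 1 | 1
1 | 1 | 1 | 1 | 1 | 1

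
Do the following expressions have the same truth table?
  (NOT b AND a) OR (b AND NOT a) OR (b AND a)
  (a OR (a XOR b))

Yes, they are equivalent — the two output columns agree on all 4 assignments:
b | a | Expression 1 | Expression 2
-----------------------------------
0 | 0 | 0 | 0
0 | 1 | 1 | 1
1 | 0 | 1 | 1
1 | 1 | 1 | 1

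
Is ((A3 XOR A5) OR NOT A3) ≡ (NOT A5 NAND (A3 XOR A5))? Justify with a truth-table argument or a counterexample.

No. Counterexample: with A5=0, A3=1, Expression 1 = 1 but Expression 2 = 0.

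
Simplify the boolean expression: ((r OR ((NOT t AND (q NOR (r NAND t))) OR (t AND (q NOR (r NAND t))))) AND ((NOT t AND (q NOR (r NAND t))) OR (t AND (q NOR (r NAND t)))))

By absorption (E AND (E OR v) = E) then distribution ((E AND v) OR (E AND NOT v) = E):
= (q NOR (r NAND t))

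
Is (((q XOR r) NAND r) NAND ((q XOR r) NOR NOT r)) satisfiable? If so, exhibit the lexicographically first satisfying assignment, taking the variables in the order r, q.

r=0, q=0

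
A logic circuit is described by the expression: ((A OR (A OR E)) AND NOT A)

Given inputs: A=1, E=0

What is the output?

Substituting: ((1 OR (1 OR 0)) AND NOT 1)
= 0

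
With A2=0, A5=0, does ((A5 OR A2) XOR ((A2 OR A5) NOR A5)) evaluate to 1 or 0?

Substituting: ((0 OR 0) XOR ((0 OR 0) NOR 0))
= 1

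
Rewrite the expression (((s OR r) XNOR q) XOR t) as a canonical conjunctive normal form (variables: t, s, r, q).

(t OR s OR r OR NOT q) AND (t OR s OR NOT r OR q) AND (t OR NOT s OR r OR q) AND (t OR NOT s OR NOT r OR q) AND (NOT t OR s OR r OR q) AND (NOT t OR s OR NOT r OR NOT q) AND (NOT t OR NOT s OR r OR NOT q) AND (NOT t OR NOT s OR NOT r OR NOT q)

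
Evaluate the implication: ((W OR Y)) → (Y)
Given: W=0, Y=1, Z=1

Antecedent ((W OR Y)) = 1; consequent (Y) = 1.
1 → 1 = 1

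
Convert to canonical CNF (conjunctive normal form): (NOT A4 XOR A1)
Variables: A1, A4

(A1 OR NOT A4) AND (NOT A1 OR A4)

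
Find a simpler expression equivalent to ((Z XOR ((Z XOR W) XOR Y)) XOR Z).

By XOR self-cancellation ((E XOR v) XOR v = E):
= ((Z XOR W) XOR Y)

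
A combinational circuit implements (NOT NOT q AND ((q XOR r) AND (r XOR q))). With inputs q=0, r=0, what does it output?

Substituting: (NOT NOT 0 AND ((0 XOR 0) AND (0 XOR 0)))
= 0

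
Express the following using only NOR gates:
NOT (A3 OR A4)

(((A3 NOR A4) NOR (A3 NOR A4)) NOR ((A3 NOR A4) NOR (A3 NOR A4)))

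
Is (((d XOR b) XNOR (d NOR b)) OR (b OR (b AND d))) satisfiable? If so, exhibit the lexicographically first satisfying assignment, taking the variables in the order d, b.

d=0, b=1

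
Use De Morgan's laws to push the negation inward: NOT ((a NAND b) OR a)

NOT (a NAND b) AND NOT a
De Morgan's: NOT(OR of terms) = AND of negations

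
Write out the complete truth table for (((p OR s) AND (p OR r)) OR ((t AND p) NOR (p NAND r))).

r | t | p | s | Output
----------------------
0 | 0 | 0 | 0 | 0
0 | 0 | 0 | 1 | 0
0 | 0 | 1 | 0 | 1
0 | 0 | 1 | 1 | 1
0 | 1 | 0 | 0 | 0
0 | 1 | 0 | 1 | 0
0 | 1 | 1 | 0 | 1
0 | 1 | 1 | 1 | 1
1 | 0 | 0 | 0 | 0
1 | 0 | 0 | 1 | 1
1 | 0 | 1 | 0 | 1
1 | 0 | 1 | 1 | 1
1 | 1 | 0 | 0 | 0
1 | 1 | 0 | 1 | 1
1 | 1 | 1 | 0 | 1
1 | 1 | 1 | 1 | 1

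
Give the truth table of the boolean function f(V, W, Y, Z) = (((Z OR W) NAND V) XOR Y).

V | W | Y | Z | Output
----------------------
0 | 0 | 0 | 0 | 1
0 | 0 | 0 | 1 | 1
0 | 0 | 1 | 0 | 0
0 | 0 | 1 | 1 | 0
0 | 1 | 0 | 0 | 1
0 | 1 | 0 | 1 | 1
0 | 1 | 1 | 0 | 0
0 | 1 | 1 | 1 | 0
1 | 0 | 0 | 0 | 1
1 | 0 | 0 | 1 | 0
1 | 0 | 1 | 0 | 0
1 | 0 | 1 | 1 | 1
1 | 1 | 0 | 0 | 0
1 | 1 | 0 | 1 | 0
1 | 1 | 1 | 0 | 1
1 | 1 | 1 | 1 | 1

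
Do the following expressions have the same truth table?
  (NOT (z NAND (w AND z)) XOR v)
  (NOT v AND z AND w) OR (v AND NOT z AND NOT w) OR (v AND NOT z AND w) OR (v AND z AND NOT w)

Yes, they are equivalent — the two output columns agree on all 8 assignments:
v | z | w | Expression 1 | Expression 2
---------------------------------------
0 | 0 | 0 | 0 | 0
0 | 0 | 1 | 0 | 0
0 | 1 | 0 | 0 | 0
0 | 1 | 1 | 1 | 1
1 | 0 | 0 | 1 | 1
1 | 0 | 1 | 1 | 1
1 | 1 | 0 | 1 | 1
1 | 1 | 1 | 0 | 0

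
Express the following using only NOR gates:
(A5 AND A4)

((A5 NOR A5) NOR (A4 NOR A4))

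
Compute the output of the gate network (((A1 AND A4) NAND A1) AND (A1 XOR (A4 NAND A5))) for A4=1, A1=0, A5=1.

Substituting: (((0 AND 1) NAND 0) AND (0 XOR (1 NAND 1)))
= 0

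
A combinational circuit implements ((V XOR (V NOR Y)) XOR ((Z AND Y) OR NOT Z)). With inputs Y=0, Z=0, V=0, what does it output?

Substituting: ((0 XOR (0 NOR 0)) XOR ((0 AND 0) OR NOT 0))
= 0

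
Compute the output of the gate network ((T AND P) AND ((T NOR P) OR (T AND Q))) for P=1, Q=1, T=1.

Substituting: ((1 AND 1) AND ((1 NOR 1) OR (1 AND 1)))
= 1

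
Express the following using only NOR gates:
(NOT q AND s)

(((q NOR q) NOR (q NOR q)) NOR (s NOR s))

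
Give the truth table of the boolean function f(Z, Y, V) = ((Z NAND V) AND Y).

Z | Y | V | Output
------------------
0 | 0 | 0 | 0
0 | 0 | 1 | 0
0 | 1 | 0 | 1
0 | 1 | 1 | 1
1 | 0 | 0 | 0
1 | 0 | 1 | 0
1 | 1 | 0 | 1
1 | 1 | 1 | 0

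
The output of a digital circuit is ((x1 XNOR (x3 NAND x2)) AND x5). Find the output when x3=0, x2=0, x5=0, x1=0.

Substituting: ((0 XNOR (0 NAND 0)) AND 0)
= 0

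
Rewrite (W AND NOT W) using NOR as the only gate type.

((W NOR W) NOR ((W NOR W) NOR (W NOR W)))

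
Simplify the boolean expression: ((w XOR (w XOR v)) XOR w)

By XOR self-cancellation ((E XOR v) XOR v = E):
= (w XOR v)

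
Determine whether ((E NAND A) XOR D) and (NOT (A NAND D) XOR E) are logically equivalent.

No. Counterexample: with D=0, A=0, E=0, Expression 1 = 1 but Expression 2 = 0.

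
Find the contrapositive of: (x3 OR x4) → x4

Contrapositive: NOT x4 → NOT (x3 OR x4)
Note: A statement and its contrapositive are logically equivalent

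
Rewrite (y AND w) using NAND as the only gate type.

((y NAND w) NAND (y NAND w))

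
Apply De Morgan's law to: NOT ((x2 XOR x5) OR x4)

NOT (x2 XOR x5) AND NOT x4
De Morgan's: NOT(OR of terms) = AND of negations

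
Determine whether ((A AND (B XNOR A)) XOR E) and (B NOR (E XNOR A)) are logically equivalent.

No. Counterexample: with E=0, B=0, A=1, Expression 1 = 0 but Expression 2 = 1.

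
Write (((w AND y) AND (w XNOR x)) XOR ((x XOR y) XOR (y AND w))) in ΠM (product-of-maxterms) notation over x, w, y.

ΠM(0, 2, 3, 5, 7) = (x OR w OR y) AND (x OR NOT w OR y) AND (x OR NOT w OR NOT y) AND (NOT x OR w OR NOT y) AND (NOT x OR NOT w OR NOT y)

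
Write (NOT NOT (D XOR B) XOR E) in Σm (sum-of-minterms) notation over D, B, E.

Σm(1, 2, 4, 7) = (NOT D AND NOT B AND E) OR (NOT D AND B AND NOT E) OR (D AND NOT B AND NOT E) OR (D AND B AND E)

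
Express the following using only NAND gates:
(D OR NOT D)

((D NAND D) NAND ((D NAND D) NAND (D NAND D)))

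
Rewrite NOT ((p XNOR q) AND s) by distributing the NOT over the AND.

NOT (p XNOR q) OR NOT s
De Morgan's: NOT(AND of terms) = OR of negations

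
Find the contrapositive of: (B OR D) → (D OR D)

Contrapositive: NOT (D OR D) → NOT (B OR D)
Note: A statement and its contrapositive are logically equivalent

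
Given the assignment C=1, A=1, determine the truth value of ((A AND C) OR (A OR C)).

Substituting: ((1 AND 1) OR (1 OR 1))
= 1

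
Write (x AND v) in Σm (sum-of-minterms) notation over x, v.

Σm(3) = (x AND v)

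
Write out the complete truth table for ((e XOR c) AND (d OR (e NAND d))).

d | e | c | Output
------------------
0 | 0 | 0 | 0
0 | 0 | 1 | 1
0 | 1 | 0 | 1
0 | 1 | 1 | 0
1 | 0 | 0 | 0
1 | 0 | 1 | 1
1 | 1 | 0 | 1
1 | 1 | 1 | 0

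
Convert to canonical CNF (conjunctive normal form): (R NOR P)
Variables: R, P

(R OR NOT P) AND (NOT R OR P) AND (NOT R OR NOT P)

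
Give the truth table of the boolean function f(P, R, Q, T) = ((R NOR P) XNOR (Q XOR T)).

P | R | Q | T | Output
----------------------
0 | 0 | 0 | 0 | 0
0 | 0 | 0 | 1 | 1
0 | 0 | 1 | 0 | 1
0 | 0 | 1 | 1 | 0
0 | 1 | 0 | 0 | 1
0 | 1 | 0 | 1 | 0
0 | 1 | 1 | 0 | 0
0 | 1 | 1 | 1 | 1
1 | 0 | 0 | 0 | 1
1 | 0 | 0 | 1 | 0
1 | 0 | 1 | 0 | 0
1 | 0 | 1 | 1 | 1
1 | 1 | 0 | 0 | 1
1 | 1 | 0 | 1 | 0
1 | 1 | 1 | 0 | 0
1 | 1 | 1 | 1 | 1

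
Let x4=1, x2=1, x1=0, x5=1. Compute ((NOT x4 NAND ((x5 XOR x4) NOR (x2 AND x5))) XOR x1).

Substituting: ((NOT 1 NAND ((1 XOR 1) NOR (1 AND 1))) XOR 0)
= 1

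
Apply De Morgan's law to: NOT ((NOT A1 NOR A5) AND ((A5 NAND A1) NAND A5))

NOT (NOT A1 NOR A5) OR NOT ((A5 NAND A1) NAND A5)
De Morgan's: NOT(AND of terms) = OR of negations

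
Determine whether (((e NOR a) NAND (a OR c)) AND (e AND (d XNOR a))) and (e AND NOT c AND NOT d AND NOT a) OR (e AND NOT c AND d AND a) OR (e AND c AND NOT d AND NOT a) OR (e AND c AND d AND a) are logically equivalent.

Yes, they are equivalent — the two output columns agree on all 16 assignments:
e | c | d | a | Expression 1 | Expression 2
-------------------------------------------
0 | 0 | 0 | 0 | 0 | 0
0 | 0 | 0 | 1 | 0 | 0
0 | 0 | 1 | 0 | 0 | 0
0 | 0 | 1 | 1 | 0 | 0
0 | 1 | 0 | 0 | 0 | 0
0 | 1 | 0 | 1 | 0 | 0
0 | 1 | 1 | 0 | 0 | 0
0 | 1 | 1 | 1 | 0 | 0
1 | 0 | 0 | 0 | 1 | 1
1 | 0 | 0 | 1 | 0 | 0
1 | 0 | 1 | 0 | 0 | 0
1 | 0 | 1 | 1 | 1 | 1
1 | 1 | 0 | 0 | 1 | 1
1 | 1 | 0 | 1 | 0 | 0
1 | 1 | 1 | 0 | 0 | 0
1 | 1 | 1 | 1 | 1 | 1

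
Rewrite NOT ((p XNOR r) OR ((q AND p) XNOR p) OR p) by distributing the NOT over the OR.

NOT (p XNOR r) AND NOT ((q AND p) XNOR p) AND NOT p
De Morgan's: NOT(OR of terms) = AND of negations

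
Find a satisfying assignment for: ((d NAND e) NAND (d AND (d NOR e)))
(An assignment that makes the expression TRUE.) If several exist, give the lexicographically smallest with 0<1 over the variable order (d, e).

d=0, e=0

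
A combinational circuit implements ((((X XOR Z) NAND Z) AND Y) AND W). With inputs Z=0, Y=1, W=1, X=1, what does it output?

Substituting: ((((1 XOR 0) NAND 0) AND 1) AND 1)
= 1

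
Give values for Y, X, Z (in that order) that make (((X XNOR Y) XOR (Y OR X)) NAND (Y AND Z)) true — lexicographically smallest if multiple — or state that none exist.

Y=0, X=0, Z=0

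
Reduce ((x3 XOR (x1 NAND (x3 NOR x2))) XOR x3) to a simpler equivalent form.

By XOR self-cancellation ((E XOR v) XOR v = E):
= (x1 NAND (x3 NOR x2))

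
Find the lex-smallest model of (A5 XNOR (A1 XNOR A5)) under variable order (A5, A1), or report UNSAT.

A5=0, A1=1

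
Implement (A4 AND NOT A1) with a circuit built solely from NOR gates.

((A4 NOR A4) NOR ((A1 NOR A1) NOR (A1 NOR A1)))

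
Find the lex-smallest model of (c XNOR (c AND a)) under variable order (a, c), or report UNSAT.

a=0, c=0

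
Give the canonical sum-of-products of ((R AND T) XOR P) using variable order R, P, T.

Σm(2, 3, 5, 6) = (NOT R AND P AND NOT T) OR (NOT R AND P AND T) OR (R AND NOT P AND T) OR (R AND P AND NOT T)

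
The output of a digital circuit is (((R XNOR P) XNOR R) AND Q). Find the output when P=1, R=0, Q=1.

Substituting: (((0 XNOR 1) XNOR 0) AND 1)
= 1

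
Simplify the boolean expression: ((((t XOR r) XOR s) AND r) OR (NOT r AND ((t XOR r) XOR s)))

By distribution ((E AND v) OR (E AND NOT v) = E):
= ((t XOR r) XOR s)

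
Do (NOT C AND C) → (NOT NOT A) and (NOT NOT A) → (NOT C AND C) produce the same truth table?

No, Converse is not equivalent to original (counterexample: C=0, A=1, D=0)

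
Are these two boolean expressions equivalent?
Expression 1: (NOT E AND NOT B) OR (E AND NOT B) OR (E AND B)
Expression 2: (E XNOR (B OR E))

Yes, they are equivalent — the two output columns agree on all 4 assignments:
E | B | Expression 1 | Expression 2
-----------------------------------
0 | 0 | 1 | 1
0 | 1 | 0 | 0
1 | 0 | 1 | 1
1 | 1 | 1 | 1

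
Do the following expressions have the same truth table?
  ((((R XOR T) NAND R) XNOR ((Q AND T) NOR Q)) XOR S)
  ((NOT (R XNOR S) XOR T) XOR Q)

No. Counterexample: with R=0, S=0, T=0, Q=0, Expression 1 = 1 but Expression 2 = 0.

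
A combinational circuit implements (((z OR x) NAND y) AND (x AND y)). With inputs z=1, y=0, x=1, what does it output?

Substituting: (((1 OR 1) NAND 0) AND (1 AND 0))
= 0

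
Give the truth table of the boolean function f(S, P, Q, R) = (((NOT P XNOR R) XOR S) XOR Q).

S | P | Q | R | Output
----------------------
0 | 0 | 0 | 0 | 0
0 | 0 | 0 | 1 | 1
0 | 0 | 1 | 0 | 1
0 | 0 | 1 | 1 | 0
0 | 1 | 0 | 0 | 1
0 | 1 | 0 | 1 | 0
0 | 1 | 1 | 0 | 0
0 | 1 | 1 | 1 | 1
1 | 0 | 0 | 0 | 1
1 | 0 | 0 | 1 | 0
1 | 0 | 1 | 0 | 0
1 | 0 | 1 | 1 | 1
1 | 1 | 0 | 0 | 0
1 | 1 | 0 | 1 | 1
1 | 1 | 1 | 0 | 1
1 | 1 | 1 | 1 | 0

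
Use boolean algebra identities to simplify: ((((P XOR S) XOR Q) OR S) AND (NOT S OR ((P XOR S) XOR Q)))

By distribution ((E OR v) AND (E OR NOT v) = E):
= ((P XOR S) XOR Q)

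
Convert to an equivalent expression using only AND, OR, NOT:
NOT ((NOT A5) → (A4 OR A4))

(NOT A5) AND NOT (A4 OR A4)
(Negated implication: NOT(A → B) = A AND NOT B)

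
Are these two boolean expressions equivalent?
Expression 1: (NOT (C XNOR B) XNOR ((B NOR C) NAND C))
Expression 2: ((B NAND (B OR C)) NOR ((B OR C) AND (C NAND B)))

No. Counterexample: with B=0, C=1, Expression 1 = 1 but Expression 2 = 0.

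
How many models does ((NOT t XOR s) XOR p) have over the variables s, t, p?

Satisfying assignments: (0,0,0), (0,1,1), (1,0,1), (1,1,0)
Count: 4 out of 8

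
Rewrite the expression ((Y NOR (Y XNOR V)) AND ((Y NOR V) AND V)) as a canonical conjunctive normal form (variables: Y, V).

(Y OR V) AND (Y OR NOT V) AND (NOT Y OR V) AND (NOT Y OR NOT V)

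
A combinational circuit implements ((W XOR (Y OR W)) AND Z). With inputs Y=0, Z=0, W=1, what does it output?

Substituting: ((1 XOR (0 OR 1)) AND 0)
= 0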